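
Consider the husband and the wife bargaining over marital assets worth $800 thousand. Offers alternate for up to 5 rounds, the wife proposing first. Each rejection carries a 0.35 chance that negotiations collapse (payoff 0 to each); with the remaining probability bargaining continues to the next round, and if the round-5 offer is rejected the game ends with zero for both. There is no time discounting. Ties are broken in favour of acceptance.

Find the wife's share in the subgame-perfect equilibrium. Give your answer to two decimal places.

Round 5 (the wife proposes): the husband will accept anything ≥ 0, so the wife offers 0 and keeps 800.
Round 4 (the husband proposes): rejecting gives the wife an expected 0.65 × 800 = 520. The husband offers 520 and keeps 800 − 520 = 280.
Round 3 (the wife proposes): rejecting gives the husband an expected 0.65 × 280 = 182. The wife offers 182 and keeps 800 − 182 = 618.
Round 2 (the husband proposes): rejecting gives the wife an expected 0.65 × 618 = 401.7, so the husband offers 401.7, keeping 398.3.
Round 1 (the wife proposes): rejecting gives the husband an expected 0.65 × 398.3 = 258.895. The wife offers 258.895 and keeps 800 − 258.895 = 541.105.

541.11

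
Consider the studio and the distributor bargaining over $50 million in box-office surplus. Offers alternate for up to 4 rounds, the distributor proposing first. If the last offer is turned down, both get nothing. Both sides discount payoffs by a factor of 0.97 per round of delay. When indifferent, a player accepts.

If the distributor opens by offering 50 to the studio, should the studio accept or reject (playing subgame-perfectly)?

Accept

Round 4 (the studio proposes): the distributor will accept anything ≥ 0, so the studio offers 0 and keeps 50.
Round 3 (the distributor proposes): the studio can get 50 next round, worth 0.97 × 50 = 48.5 now, so the distributor offers 48.5, keeping 1.5.
Round 2 (the studio proposes): the distributor can get 1.5 next round, worth 0.97 × 1.5 = 1.455 now; the studio offers that and keeps 48.545.
So by rejecting in round 1, the studio gets 48.545 next round, worth 0.97 × 48.545 = 47.08865 now.
Offer 50 ≥ 47.08865, so the studio accepts.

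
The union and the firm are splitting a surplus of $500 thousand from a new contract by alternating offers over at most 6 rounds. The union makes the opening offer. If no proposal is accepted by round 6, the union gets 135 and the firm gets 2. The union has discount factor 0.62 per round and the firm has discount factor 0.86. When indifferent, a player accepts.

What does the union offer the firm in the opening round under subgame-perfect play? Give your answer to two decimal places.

339.77

By backward induction:
Round 6 (the firm proposes): the union gets 135 if talks fail, so the firm offers 135 and keeps 365.
Round 5 (the union proposes): the firm can get 365 next round, worth 0.86 × 365 = 313.9 now, so the union offers 313.9, keeping 186.1.
Round 4 (the firm proposes): the union can get 186.1 next round, worth 0.62 × 186.1 = 115.382 now; the firm offers that and keeps 384.618.
Round 3 (the union proposes): the firm can get 384.618 next round, worth 0.86 × 384.618 = 330.77148 now; the union offers that and keeps 169.22852.
Round 2 (the firm proposes): the union can get 169.22852 next round, worth 0.62 × 169.22852 = 104.9216824 now, so the firm offers 104.9216824, keeping 395.0783176.
Round 1 (the union proposes): the firm can get 395.0783176 next round, worth 0.86 × 395.0783176 = 339.767353136 now. The union offers 339.767353136 and keeps 500 − 339.767353136 = 160.232646864.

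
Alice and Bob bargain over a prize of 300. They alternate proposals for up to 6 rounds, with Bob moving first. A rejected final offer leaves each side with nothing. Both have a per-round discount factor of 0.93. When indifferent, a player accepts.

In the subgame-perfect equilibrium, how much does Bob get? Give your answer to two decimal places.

Round 6 (Alice proposes): rejection yields 0 for Bob; Alice offers 0 and keeps 300.
Round 5 (Bob proposes): Alice can get 300 next round, worth 0.93 × 300 = 279 now, so Bob offers 279, keeping 21.
Round 4 (Alice proposes): Bob can get 21 next round, worth 0.93 × 21 = 19.53 now, so Alice offers 19.53, keeping 280.47.
Round 3 (Bob proposes): Alice can get 280.47 next round, worth 0.93 × 280.47 = 260.8371 now. Bob offers 260.8371 and keeps 300 − 260.8371 = 39.1629.
Round 2 (Alice proposes): Bob can get 39.1629 next round, worth 0.93 × 39.1629 = 36.421497 now; Alice offers that and keeps 263.578503.
Round 1 (Bob proposes): Alice can get 263.578503 next round, worth 0.93 × 263.578503 = 245.12800779 now; Bob offers that and keeps 54.87199221.

54.87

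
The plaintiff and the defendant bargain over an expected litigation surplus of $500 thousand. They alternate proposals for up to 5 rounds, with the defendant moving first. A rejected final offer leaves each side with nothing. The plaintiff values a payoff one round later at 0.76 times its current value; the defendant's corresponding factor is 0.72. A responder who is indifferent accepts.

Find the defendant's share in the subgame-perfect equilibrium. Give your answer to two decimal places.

Solve by backward induction from round 5.
Round 5 (the defendant proposes): the plaintiff will accept anything ≥ 0, so the defendant offers 0 and keeps 500.
Round 4 (the plaintiff proposes): the defendant can get 500 next round, worth 0.72 × 500 = 360 now. The plaintiff offers 360 and keeps 500 − 360 = 140.
Round 3 (the defendant proposes): the plaintiff can get 140 next round, worth 0.76 × 140 = 106.4 now; the defendant offers that and keeps 393.6.
Round 2 (the plaintiff proposes): the defendant can get 393.6 next round, worth 0.72 × 393.6 = 283.392 now. The plaintiff offers 283.392 and keeps 500 − 283.392 = 216.608.
Round 1 (the defendant proposes): the plaintiff can get 216.608 next round, worth 0.76 × 216.608 = 164.62208 now; the defendant offers that and keeps 335.37792.

335.38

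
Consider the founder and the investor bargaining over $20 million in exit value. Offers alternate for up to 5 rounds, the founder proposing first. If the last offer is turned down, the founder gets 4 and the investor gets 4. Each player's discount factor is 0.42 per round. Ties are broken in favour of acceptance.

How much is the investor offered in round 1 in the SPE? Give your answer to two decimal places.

5.86

By backward induction:
Round 5 (the founder proposes): the investor gets 4 if talks fail, so the founder offers 4 and keeps 16.
Round 4 (the investor proposes): the founder can get 16 next round, worth 0.42 × 16 = 6.72 now; the investor offers that and keeps 13.28.
Round 3 (the founder proposes): the investor can get 13.28 next round, worth 0.42 × 13.28 = 5.5776 now, so the founder offers 5.5776, keeping 14.4224.
Round 2 (the investor proposes): the founder can get 14.4224 next round, worth 0.42 × 14.4224 = 6.057408 now, so the investor offers 6.057408, keeping 13.942592.
Round 1 (the founder proposes): the investor can get 13.942592 next round, worth 0.42 × 13.942592 = 5.85588864 now; the founder offers that and keeps 14.14411136.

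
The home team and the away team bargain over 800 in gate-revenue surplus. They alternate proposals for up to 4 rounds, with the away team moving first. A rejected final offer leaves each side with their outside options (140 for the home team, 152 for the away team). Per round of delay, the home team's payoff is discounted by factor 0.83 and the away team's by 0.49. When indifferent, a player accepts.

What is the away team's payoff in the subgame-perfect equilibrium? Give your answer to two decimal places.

Round 4 (the home team proposes): the away team gets 152 if talks fail, so the home team offers 152 and keeps 648.
Round 3 (the away team proposes): the home team can get 648 next round, worth 0.83 × 648 = 537.84 now, so the away team offers 537.84, keeping 262.16.
Round 2 (the home team proposes): the away team can get 262.16 next round, worth 0.49 × 262.16 = 128.4584 now, so the home team offers 128.4584, keeping 671.5416.
Round 1 (the away team proposes): the home team can get 671.5416 next round, worth 0.83 × 671.5416 = 557.379528 now, so the away team offers 557.379528, keeping 242.620472.

242.62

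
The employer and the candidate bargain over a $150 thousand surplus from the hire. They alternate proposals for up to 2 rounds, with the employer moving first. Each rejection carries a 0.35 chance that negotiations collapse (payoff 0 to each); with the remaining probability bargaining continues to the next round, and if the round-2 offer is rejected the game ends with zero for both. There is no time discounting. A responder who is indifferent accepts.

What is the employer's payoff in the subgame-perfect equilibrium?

52.5

Round 2 (the candidate proposes): the employer will accept anything ≥ 0, so the candidate offers 0 and keeps 150.
Round 1 (the employer proposes): rejecting gives the candidate an expected 0.65 × 150 = 97.5. The employer offers 97.5 and keeps 150 − 97.5 = 52.5.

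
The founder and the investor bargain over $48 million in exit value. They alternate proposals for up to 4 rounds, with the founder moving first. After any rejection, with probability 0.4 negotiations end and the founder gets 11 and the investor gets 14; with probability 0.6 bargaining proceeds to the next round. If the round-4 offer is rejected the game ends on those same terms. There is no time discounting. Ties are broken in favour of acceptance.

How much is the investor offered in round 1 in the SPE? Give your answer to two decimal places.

Round 4 (the investor proposes): the founder gets 11 if talks fail, so the investor offers 11 and keeps 37.
Round 3 (the founder proposes): rejecting gives the investor an expected 0.6 × 37 + 0.4 × 14 = 27.8; the founder offers that and keeps 20.2.
Round 2 (the investor proposes): rejecting gives the founder an expected 0.6 × 20.2 + 0.4 × 11 = 16.52; the investor offers that and keeps 31.48.
Round 1 (the founder proposes): rejecting gives the investor an expected 0.6 × 31.48 + 0.4 × 14 = 24.488, so the founder offers 24.488, keeping 23.512.

24.49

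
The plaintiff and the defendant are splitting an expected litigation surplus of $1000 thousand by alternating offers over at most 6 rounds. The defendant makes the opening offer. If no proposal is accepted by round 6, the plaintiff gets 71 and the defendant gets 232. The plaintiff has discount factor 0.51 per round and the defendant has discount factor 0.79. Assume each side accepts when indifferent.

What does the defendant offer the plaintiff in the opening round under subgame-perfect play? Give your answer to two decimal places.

Round 6 (the plaintiff proposes): the defendant gets 232 if talks fail, so the plaintiff offers 232 and keeps 768.
Round 5 (the defendant proposes): the plaintiff can get 768 next round, worth 0.51 × 768 = 391.68 now; the defendant offers that and keeps 608.32.
Round 4 (the plaintiff proposes): the defendant can get 608.32 next round, worth 0.79 × 608.32 = 480.5728 now, so the plaintiff offers 480.5728, keeping 519.4272.
Round 3 (the defendant proposes): the plaintiff can get 519.4272 next round, worth 0.51 × 519.4272 = 264.907872 now, so the defendant offers 264.907872, keeping 735.092128.
Round 2 (the plaintiff proposes): the defendant can get 735.092128 next round, worth 0.79 × 735.092128 = 580.72278112 now, so the plaintiff offers 580.72278112, keeping 419.27721888.
Round 1 (the defendant proposes): the plaintiff can get 419.27721888 next round, worth 0.51 × 419.27721888 = 213.8313816288 now; the defendant offers that and keeps 786.1686183712.

213.83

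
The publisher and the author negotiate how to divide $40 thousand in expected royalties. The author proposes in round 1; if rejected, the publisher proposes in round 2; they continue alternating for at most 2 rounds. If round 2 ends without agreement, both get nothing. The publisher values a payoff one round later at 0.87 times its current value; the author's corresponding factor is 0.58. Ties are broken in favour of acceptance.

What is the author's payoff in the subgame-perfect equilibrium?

Round 2 (the publisher proposes): rejection yields 0 for the author; the publisher offers 0 and keeps 40.
Round 1 (the author proposes): the publisher can get 40 next round, worth 0.87 × 40 = 34.8 now. The author offers 34.8 and keeps 40 − 34.8 = 5.2.

5.2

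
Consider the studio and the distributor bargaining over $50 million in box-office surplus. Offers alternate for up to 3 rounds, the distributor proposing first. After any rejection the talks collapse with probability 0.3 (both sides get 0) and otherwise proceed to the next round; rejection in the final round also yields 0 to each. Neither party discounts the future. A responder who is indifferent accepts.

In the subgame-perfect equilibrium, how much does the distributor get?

By backward induction:
Round 3 (the distributor proposes): rejection yields 0 for the studio; the distributor offers 0 and keeps 50.
Round 2 (the studio proposes): rejecting gives the distributor an expected 0.7 × 50 = 35, so the studio offers 35, keeping 15.
Round 1 (the distributor proposes): rejecting gives the studio an expected 0.7 × 15 = 10.5. The distributor offers 10.5 and keeps 50 − 10.5 = 39.5.

39.5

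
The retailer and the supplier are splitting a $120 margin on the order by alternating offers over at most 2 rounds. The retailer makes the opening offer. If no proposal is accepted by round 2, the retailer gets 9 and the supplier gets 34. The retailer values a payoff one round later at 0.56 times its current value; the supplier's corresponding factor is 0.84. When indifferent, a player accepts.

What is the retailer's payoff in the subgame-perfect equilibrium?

Work backward from the last round.
Round 2 (the supplier proposes): the retailer gets 9 if talks fail, so the supplier offers 9 and keeps 111.
Round 1 (the retailer proposes): the supplier can get 111 next round, worth 0.84 × 111 = 93.24 now. The retailer offers 93.24 and keeps 120 − 93.24 = 26.76.

26.76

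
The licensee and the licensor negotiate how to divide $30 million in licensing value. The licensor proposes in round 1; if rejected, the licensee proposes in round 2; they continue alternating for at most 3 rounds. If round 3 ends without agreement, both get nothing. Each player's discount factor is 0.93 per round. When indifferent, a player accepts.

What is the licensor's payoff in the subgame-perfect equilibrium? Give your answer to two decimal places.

Round 3 (the licensor proposes): the licensee will accept anything ≥ 0, so the licensor offers 0 and keeps 30.
Round 2 (the licensee proposes): the licensor can get 30 next round, worth 0.93 × 30 = 27.9 now. The licensee offers 27.9 and keeps 30 − 27.9 = 2.1.
Round 1 (the licensor proposes): the licensee can get 2.1 next round, worth 0.93 × 2.1 = 1.953 now. The licensor offers 1.953 and keeps 30 − 1.953 = 28.047.

28.05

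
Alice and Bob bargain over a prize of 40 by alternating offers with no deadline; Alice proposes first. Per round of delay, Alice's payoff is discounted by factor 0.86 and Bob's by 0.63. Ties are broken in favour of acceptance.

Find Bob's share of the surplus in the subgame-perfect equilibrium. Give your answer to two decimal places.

7.70

In a stationary SPE each proposer offers the other exactly their discounted continuation value.
If Alice keeps x when proposing and Bob keeps y when proposing, then x = 40 − 0.63y and y = 40 − 0.86x.
Solving: x = 40(1 − 0.63) / (1 − 0.86·0.63) = 14.8 / 0.4582 ≈ 32.3003.
Bob gets 40 − 32.3003 ≈ 7.6997.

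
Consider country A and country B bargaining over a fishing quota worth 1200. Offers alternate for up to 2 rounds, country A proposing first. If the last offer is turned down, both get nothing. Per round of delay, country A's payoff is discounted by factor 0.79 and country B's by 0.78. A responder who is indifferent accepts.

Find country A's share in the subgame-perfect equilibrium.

Work backward from the last round.
Round 2 (country B proposes): rejection yields 0 for country A; country B offers 0 and keeps 1200.
Round 1 (country A proposes): country B can get 1200 next round, worth 0.78 × 1200 = 936 now; country A offers that and keeps 264.

264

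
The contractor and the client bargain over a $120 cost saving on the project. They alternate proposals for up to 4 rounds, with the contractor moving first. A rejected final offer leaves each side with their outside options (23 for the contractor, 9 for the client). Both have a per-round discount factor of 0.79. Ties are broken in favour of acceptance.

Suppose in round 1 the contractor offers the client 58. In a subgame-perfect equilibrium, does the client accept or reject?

Reject

Work out the client's continuation value if the offer is rejected.
Round 4 (the client proposes): the contractor gets 23 if talks fail, so the client offers 23 and keeps 97.
Round 3 (the contractor proposes): the client can get 97 next round, worth 0.79 × 97 = 76.63 now; the contractor offers that and keeps 43.37.
Round 2 (the client proposes): the contractor can get 43.37 next round, worth 0.79 × 43.37 = 34.2623 now; the client offers that and keeps 85.7377.
So by rejecting in round 1, the client gets 85.7377 next round, worth 0.79 × 85.7377 = 67.732783 now.
Offer 58 < 67.732783, so the client rejects.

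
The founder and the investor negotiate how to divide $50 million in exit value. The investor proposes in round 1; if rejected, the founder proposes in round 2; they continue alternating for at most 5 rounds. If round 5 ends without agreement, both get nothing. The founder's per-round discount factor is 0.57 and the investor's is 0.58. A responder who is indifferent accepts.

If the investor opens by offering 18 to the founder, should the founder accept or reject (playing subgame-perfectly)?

Round 5 (the investor proposes): rejection yields 0 for the founder; the investor offers 0 and keeps 50.
Round 4 (the founder proposes): the investor can get 50 next round, worth 0.58 × 50 = 29 now, so the founder offers 29, keeping 21.
Round 3 (the investor proposes): the founder can get 21 next round, worth 0.57 × 21 = 11.97 now. The investor offers 11.97 and keeps 50 − 11.97 = 38.03.
Round 2 (the founder proposes): the investor can get 38.03 next round, worth 0.58 × 38.03 = 22.0574 now; the founder offers that and keeps 27.9426.
So by rejecting in round 1, the founder gets 27.9426 next round, worth 0.57 × 27.9426 = 15.927282 now.
Offer 18 ≥ 15.927282, so the founder accepts.

Accept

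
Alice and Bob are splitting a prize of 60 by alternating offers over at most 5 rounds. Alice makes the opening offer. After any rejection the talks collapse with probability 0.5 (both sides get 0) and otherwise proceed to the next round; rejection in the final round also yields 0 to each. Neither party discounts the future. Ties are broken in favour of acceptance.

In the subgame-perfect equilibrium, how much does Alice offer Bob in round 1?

Round 5 (Alice proposes): Bob will accept anything ≥ 0, so Alice offers 0 and keeps 60.
Round 4 (Bob proposes): rejecting gives Alice an expected 0.5 × 60 = 30, so Bob offers 30, keeping 30.
Round 3 (Alice proposes): rejecting gives Bob an expected 0.5 × 30 = 15; Alice offers that and keeps 45.
Round 2 (Bob proposes): rejecting gives Alice an expected 0.5 × 45 = 22.5; Bob offers that and keeps 37.5.
Round 1 (Alice proposes): rejecting gives Bob an expected 0.5 × 37.5 = 18.75, so Alice offers 18.75, keeping 41.25.

18.75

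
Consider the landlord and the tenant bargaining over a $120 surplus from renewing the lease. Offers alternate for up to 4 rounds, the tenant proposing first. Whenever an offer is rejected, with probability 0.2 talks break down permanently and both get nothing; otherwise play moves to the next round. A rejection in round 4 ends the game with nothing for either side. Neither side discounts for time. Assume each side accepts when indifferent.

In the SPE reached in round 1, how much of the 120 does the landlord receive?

Round 4 (the landlord proposes): the tenant will accept anything ≥ 0, so the landlord offers 0 and keeps 120.
Round 3 (the tenant proposes): rejecting gives the landlord an expected 0.8 × 120 = 96; the tenant offers that and keeps 24.
Round 2 (the landlord proposes): rejecting gives the tenant an expected 0.8 × 24 = 19.2, so the landlord offers 19.2, keeping 100.8.
Round 1 (the tenant proposes): rejecting gives the landlord an expected 0.8 × 100.8 = 80.64; the tenant offers that and keeps 39.36.

80.64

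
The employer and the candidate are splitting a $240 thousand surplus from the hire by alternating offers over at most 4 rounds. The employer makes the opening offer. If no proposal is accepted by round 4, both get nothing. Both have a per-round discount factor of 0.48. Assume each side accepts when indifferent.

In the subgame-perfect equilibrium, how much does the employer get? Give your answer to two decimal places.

153.55

Work backward from the last round.
Round 4 (the candidate proposes): the employer will accept anything ≥ 0, so the candidate offers 0 and keeps 240.
Round 3 (the employer proposes): the candidate can get 240 next round, worth 0.48 × 240 = 115.2 now, so the employer offers 115.2, keeping 124.8.
Round 2 (the candidate proposes): the employer can get 124.8 next round, worth 0.48 × 124.8 = 59.904 now, so the candidate offers 59.904, keeping 180.096.
Round 1 (the employer proposes): the candidate can get 180.096 next round, worth 0.48 × 180.096 = 86.44608 now, so the employer offers 86.44608, keeping 153.55392.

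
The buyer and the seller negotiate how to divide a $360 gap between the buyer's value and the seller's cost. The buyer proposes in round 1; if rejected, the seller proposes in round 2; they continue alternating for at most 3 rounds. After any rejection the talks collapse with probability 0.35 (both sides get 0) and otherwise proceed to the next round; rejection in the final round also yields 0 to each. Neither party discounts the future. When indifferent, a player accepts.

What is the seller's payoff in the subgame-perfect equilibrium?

81.9

Round 3 (the buyer proposes): rejection yields 0 for the seller; the buyer offers 0 and keeps 360.
Round 2 (the seller proposes): rejecting gives the buyer an expected 0.65 × 360 = 234. The seller offers 234 and keeps 360 − 234 = 126.
Round 1 (the buyer proposes): rejecting gives the seller an expected 0.65 × 126 = 81.9, so the buyer offers 81.9, keeping 278.1.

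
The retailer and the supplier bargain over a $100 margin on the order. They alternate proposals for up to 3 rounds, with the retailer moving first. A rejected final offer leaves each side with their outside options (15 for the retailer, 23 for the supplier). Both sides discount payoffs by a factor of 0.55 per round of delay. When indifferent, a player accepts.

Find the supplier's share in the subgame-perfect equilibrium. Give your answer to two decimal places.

31.71

By backward induction:
Round 3 (the retailer proposes): the supplier gets 23 if talks fail, so the retailer offers 23 and keeps 77.
Round 2 (the supplier proposes): the retailer can get 77 next round, worth 0.55 × 77 = 42.35 now, so the supplier offers 42.35, keeping 57.65.
Round 1 (the retailer proposes): the supplier can get 57.65 next round, worth 0.55 × 57.65 = 31.7075 now; the retailer offers that and keeps 68.2925.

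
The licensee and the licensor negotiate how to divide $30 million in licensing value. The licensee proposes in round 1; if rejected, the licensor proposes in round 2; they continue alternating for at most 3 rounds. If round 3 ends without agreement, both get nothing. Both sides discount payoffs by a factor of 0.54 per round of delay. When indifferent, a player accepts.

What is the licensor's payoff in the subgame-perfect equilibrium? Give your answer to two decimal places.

Round 3 (the licensee proposes): rejection yields 0 for the licensor; the licensee offers 0 and keeps 30.
Round 2 (the licensor proposes): the licensee can get 30 next round, worth 0.54 × 30 = 16.2 now; the licensor offers that and keeps 13.8.
Round 1 (the licensee proposes): the licensor can get 13.8 next round, worth 0.54 × 13.8 = 7.452 now, so the licensee offers 7.452, keeping 22.548.

7.45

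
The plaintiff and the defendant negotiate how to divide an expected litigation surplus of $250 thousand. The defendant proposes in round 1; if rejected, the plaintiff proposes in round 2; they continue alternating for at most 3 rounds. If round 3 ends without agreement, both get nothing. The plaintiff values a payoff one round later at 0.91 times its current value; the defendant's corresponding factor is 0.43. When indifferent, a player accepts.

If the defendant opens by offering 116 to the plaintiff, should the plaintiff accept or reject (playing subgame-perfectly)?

Round 3 (the defendant proposes): the plaintiff will accept anything ≥ 0, so the defendant offers 0 and keeps 250.
Round 2 (the plaintiff proposes): the defendant can get 250 next round, worth 0.43 × 250 = 107.5 now. The plaintiff offers 107.5 and keeps 250 − 107.5 = 142.5.
So by rejecting in round 1, the plaintiff gets 142.5 next round, worth 0.91 × 142.5 = 129.675 now.
Offer 116 < 129.675, so the plaintiff rejects.

Reject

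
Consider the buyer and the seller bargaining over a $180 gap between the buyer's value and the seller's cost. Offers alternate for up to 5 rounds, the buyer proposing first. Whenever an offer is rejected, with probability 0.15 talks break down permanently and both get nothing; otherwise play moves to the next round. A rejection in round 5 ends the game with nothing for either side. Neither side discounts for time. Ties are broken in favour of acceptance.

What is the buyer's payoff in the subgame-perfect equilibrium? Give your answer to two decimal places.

140.47

Round 5 (the buyer proposes): rejection yields 0 for the seller; the buyer offers 0 and keeps 180.
Round 4 (the seller proposes): rejecting gives the buyer an expected 0.85 × 180 = 153. The seller offers 153 and keeps 180 − 153 = 27.
Round 3 (the buyer proposes): rejecting gives the seller an expected 0.85 × 27 = 22.95; the buyer offers that and keeps 157.05.
Round 2 (the seller proposes): rejecting gives the buyer an expected 0.85 × 157.05 = 133.4925; the seller offers that and keeps 46.5075.
Round 1 (the buyer proposes): rejecting gives the seller an expected 0.85 × 46.5075 = 39.531375. The buyer offers 39.531375 and keeps 180 − 39.531375 = 140.468625.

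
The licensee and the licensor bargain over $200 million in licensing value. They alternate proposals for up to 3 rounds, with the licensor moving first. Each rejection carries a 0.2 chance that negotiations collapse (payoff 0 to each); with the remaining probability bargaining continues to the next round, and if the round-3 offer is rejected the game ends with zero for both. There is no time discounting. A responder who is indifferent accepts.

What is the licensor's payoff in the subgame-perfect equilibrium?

By backward induction:
Round 3 (the licensor proposes): rejection yields 0 for the licensee; the licensor offers 0 and keeps 200.
Round 2 (the licensee proposes): rejecting gives the licensor an expected 0.8 × 200 = 160; the licensee offers that and keeps 40.
Round 1 (the licensor proposes): rejecting gives the licensee an expected 0.8 × 40 = 32; the licensor offers that and keeps 168.

168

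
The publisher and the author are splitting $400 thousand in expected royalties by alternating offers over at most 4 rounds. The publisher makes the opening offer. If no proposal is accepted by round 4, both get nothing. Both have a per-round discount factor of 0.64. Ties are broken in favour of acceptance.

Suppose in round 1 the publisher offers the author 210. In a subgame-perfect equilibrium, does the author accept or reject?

Accept

Work out the author's continuation value if the offer is rejected.
Round 4 (the author proposes): rejection yields 0 for the publisher; the author offers 0 and keeps 400.
Round 3 (the publisher proposes): the author can get 400 next round, worth 0.64 × 400 = 256 now; the publisher offers that and keeps 144.
Round 2 (the author proposes): the publisher can get 144 next round, worth 0.64 × 144 = 92.16 now. The author offers 92.16 and keeps 400 − 92.16 = 307.84.
So by rejecting in round 1, the author gets 307.84 next round, worth 0.64 × 307.84 = 197.0176 now.
Offer 210 ≥ 197.0176, so the author accepts.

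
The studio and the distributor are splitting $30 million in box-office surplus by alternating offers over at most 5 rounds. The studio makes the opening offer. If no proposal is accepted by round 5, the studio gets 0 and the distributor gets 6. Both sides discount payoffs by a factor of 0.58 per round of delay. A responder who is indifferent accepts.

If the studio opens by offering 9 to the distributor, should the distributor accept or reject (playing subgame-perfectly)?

Reject

Round 5 (the studio proposes): the distributor gets 6 if talks fail, so the studio offers 6 and keeps 24.
Round 4 (the distributor proposes): the studio can get 24 next round, worth 0.58 × 24 = 13.92 now. The distributor offers 13.92 and keeps 30 − 13.92 = 16.08.
Round 3 (the studio proposes): the distributor can get 16.08 next round, worth 0.58 × 16.08 = 9.3264 now; the studio offers that and keeps 20.6736.
Round 2 (the distributor proposes): the studio can get 20.6736 next round, worth 0.58 × 20.6736 = 11.990688 now. The distributor offers 11.990688 and keeps 30 − 11.990688 = 18.009312.
So by rejecting in round 1, the distributor gets 18.009312 next round, worth 0.58 × 18.009312 = 10.44540096 now.
Offer 9 < 10.44540096, so the distributor rejects.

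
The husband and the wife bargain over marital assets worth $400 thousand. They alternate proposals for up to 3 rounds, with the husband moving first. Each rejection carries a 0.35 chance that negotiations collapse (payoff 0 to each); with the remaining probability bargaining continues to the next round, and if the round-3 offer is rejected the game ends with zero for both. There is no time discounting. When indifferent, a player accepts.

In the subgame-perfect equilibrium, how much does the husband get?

Round 3 (the husband proposes): rejection yields 0 for the wife; the husband offers 0 and keeps 400.
Round 2 (the wife proposes): rejecting gives the husband an expected 0.65 × 400 = 260, so the wife offers 260, keeping 140.
Round 1 (the husband proposes): rejecting gives the wife an expected 0.65 × 140 = 91, so the husband offers 91, keeping 309.

309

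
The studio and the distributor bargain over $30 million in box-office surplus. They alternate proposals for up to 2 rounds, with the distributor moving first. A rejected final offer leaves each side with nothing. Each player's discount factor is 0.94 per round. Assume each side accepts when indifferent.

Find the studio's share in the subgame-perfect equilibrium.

Work backward from the last round.
Round 2 (the studio proposes): the distributor will accept anything ≥ 0, so the studio offers 0 and keeps 30.
Round 1 (the distributor proposes): the studio can get 30 next round, worth 0.94 × 30 = 28.2 now. The distributor offers 28.2 and keeps 30 − 28.2 = 1.8.

28.2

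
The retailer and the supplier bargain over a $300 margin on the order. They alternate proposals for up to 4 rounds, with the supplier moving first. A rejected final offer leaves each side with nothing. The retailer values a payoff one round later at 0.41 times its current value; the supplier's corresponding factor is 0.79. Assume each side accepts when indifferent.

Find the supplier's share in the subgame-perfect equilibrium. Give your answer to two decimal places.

Round 4 (the retailer proposes): the supplier will accept anything ≥ 0, so the retailer offers 0 and keeps 300.
Round 3 (the supplier proposes): the retailer can get 300 next round, worth 0.41 × 300 = 123 now, so the supplier offers 123, keeping 177.
Round 2 (the retailer proposes): the supplier can get 177 next round, worth 0.79 × 177 = 139.83 now; the retailer offers that and keeps 160.17.
Round 1 (the supplier proposes): the retailer can get 160.17 next round, worth 0.41 × 160.17 = 65.6697 now. The supplier offers 65.6697 and keeps 300 − 65.6697 = 234.3303.

234.33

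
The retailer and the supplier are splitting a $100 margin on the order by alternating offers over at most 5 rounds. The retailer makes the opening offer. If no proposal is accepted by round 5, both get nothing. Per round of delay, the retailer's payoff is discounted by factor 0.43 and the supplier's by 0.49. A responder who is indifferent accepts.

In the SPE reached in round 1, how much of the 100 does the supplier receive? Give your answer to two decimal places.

33.81

By backward induction:
Round 5 (the retailer proposes): rejection yields 0 for the supplier; the retailer offers 0 and keeps 100.
Round 4 (the supplier proposes): the retailer can get 100 next round, worth 0.43 × 100 = 43 now. The supplier offers 43 and keeps 100 − 43 = 57.
Round 3 (the retailer proposes): the supplier can get 57 next round, worth 0.49 × 57 = 27.93 now. The retailer offers 27.93 and keeps 100 − 27.93 = 72.07.
Round 2 (the supplier proposes): the retailer can get 72.07 next round, worth 0.43 × 72.07 = 30.9901 now. The supplier offers 30.9901 and keeps 100 − 30.9901 = 69.0099.
Round 1 (the retailer proposes): the supplier can get 69.0099 next round, worth 0.49 × 69.0099 = 33.814851 now; the retailer offers that and keeps 66.185149.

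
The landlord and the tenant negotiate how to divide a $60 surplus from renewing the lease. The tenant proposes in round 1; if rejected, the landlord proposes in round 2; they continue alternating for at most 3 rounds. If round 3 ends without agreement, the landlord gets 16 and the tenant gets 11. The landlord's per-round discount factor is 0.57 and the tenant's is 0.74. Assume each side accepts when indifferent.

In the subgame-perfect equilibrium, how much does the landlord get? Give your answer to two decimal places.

By backward induction:
Round 3 (the tenant proposes): the landlord gets 16 if talks fail, so the tenant offers 16 and keeps 44.
Round 2 (the landlord proposes): the tenant can get 44 next round, worth 0.74 × 44 = 32.56 now, so the landlord offers 32.56, keeping 27.44.
Round 1 (the tenant proposes): the landlord can get 27.44 next round, worth 0.57 × 27.44 = 15.6408 now, so the tenant offers 15.6408, keeping 44.3592.

15.64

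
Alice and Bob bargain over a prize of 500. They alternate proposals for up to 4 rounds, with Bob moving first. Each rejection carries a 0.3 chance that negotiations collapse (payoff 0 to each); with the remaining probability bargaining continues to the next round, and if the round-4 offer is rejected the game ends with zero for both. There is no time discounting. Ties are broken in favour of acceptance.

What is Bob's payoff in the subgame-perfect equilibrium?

223.5

Round 4 (Alice proposes): Bob will accept anything ≥ 0, so Alice offers 0 and keeps 500.
Round 3 (Bob proposes): rejecting gives Alice an expected 0.7 × 500 = 350. Bob offers 350 and keeps 500 − 350 = 150.
Round 2 (Alice proposes): rejecting gives Bob an expected 0.7 × 150 = 105, so Alice offers 105, keeping 395.
Round 1 (Bob proposes): rejecting gives Alice an expected 0.7 × 395 = 276.5; Bob offers that and keeps 223.5.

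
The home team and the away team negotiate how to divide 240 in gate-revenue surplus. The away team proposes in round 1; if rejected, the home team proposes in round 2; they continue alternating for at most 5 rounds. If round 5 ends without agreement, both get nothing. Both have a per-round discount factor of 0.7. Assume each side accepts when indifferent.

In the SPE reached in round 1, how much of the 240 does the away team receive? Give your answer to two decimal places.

Round 5 (the away team proposes): the home team will accept anything ≥ 0, so the away team offers 0 and keeps 240.
Round 4 (the home team proposes): the away team can get 240 next round, worth 0.7 × 240 = 168 now; the home team offers that and keeps 72.
Round 3 (the away team proposes): the home team can get 72 next round, worth 0.7 × 72 = 50.4 now; the away team offers that and keeps 189.6.
Round 2 (the home team proposes): the away team can get 189.6 next round, worth 0.7 × 189.6 = 132.72 now; the home team offers that and keeps 107.28.
Round 1 (the away team proposes): the home team can get 107.28 next round, worth 0.7 × 107.28 = 75.096 now; the away team offers that and keeps 164.904.

164.90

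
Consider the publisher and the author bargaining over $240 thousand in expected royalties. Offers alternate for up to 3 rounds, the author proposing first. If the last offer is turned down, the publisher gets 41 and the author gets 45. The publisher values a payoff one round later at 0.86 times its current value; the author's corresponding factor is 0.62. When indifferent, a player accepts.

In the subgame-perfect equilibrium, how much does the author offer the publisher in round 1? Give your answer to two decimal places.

Solve by backward induction from round 3.
Round 3 (the author proposes): the publisher gets 41 if talks fail, so the author offers 41 and keeps 199.
Round 2 (the publisher proposes): the author can get 199 next round, worth 0.62 × 199 = 123.38 now. The publisher offers 123.38 and keeps 240 − 123.38 = 116.62.
Round 1 (the author proposes): the publisher can get 116.62 next round, worth 0.86 × 116.62 = 100.2932 now, so the author offers 100.2932, keeping 139.7068.

100.29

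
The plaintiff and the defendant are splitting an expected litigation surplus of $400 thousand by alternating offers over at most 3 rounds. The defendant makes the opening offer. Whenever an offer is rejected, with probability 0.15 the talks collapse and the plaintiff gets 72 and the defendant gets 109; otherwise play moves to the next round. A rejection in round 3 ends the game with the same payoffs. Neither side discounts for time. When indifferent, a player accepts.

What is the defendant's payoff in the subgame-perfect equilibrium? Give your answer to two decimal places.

Round 3 (the defendant proposes): the plaintiff gets 72 if talks fail, so the defendant offers 72 and keeps 328.
Round 2 (the plaintiff proposes): rejecting gives the defendant an expected 0.85 × 328 + 0.15 × 109 = 295.15, so the plaintiff offers 295.15, keeping 104.85.
Round 1 (the defendant proposes): rejecting gives the plaintiff an expected 0.85 × 104.85 + 0.15 × 72 = 99.9225. The defendant offers 99.9225 and keeps 400 − 99.9225 = 300.0775.

300.08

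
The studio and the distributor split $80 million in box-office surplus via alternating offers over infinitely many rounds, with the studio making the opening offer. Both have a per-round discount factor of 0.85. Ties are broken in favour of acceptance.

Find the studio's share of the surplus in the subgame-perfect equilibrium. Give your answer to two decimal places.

When the studio proposes, the distributor accepts any offer worth at least 0.85 times what the distributor would get by proposing next round; and vice versa.
This gives x = 80 − 0.85y and y = 80 − 0.85x, where x and y are each side's share when it proposes.
Hence (1 − 0.85·0.85)x = 80(1 − 0.85), i.e. 0.2775·x = 12.
x ≈ 43.2432; the distributor's share is 80 − x ≈ 36.7568.

43.24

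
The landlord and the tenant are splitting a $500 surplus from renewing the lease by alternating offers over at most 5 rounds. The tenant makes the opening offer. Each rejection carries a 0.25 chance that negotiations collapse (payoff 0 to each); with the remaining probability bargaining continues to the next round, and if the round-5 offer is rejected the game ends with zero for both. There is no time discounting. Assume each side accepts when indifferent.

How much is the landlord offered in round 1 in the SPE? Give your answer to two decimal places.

Round 5 (the tenant proposes): rejection yields 0 for the landlord; the tenant offers 0 and keeps 500.
Round 4 (the landlord proposes): rejecting gives the tenant an expected 0.75 × 500 = 375, so the landlord offers 375, keeping 125.
Round 3 (the tenant proposes): rejecting gives the landlord an expected 0.75 × 125 = 93.75. The tenant offers 93.75 and keeps 500 − 93.75 = 406.25.
Round 2 (the landlord proposes): rejecting gives the tenant an expected 0.75 × 406.25 = 304.6875. The landlord offers 304.6875 and keeps 500 − 304.6875 = 195.3125.
Round 1 (the tenant proposes): rejecting gives the landlord an expected 0.75 × 195.3125 = 146.484375; the tenant offers that and keeps 353.515625.

146.48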